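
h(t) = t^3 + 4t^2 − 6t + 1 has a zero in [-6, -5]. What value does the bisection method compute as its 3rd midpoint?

-5.125

t = -5.5 gives h = -11.375, negative; keep [-5.5, -5]
t = -5.25 gives h = -1.953125, negative; keep [-5.25, -5]
t = -5.125 gives h = 2.201172, positive; keep [-5.25, -5.125]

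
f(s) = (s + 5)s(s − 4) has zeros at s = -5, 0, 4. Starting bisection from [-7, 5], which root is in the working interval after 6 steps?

-5

m = -1, f(m) = 20 (+); new bracket [-7, -1]
m = -4, f(m) = 32 (+); new bracket [-7, -4]
m = -5.5, f(m) = -26.125 (−); new bracket [-5.5, -4]
m = -4.75, f(m) = 10.3906 (+); new bracket [-5.5, -4.75]
m = -5.125, f(m) = -5.8457 (−); new bracket [-5.125, -4.75]
m = -4.9375, f(m) = 2.7581 (+); new bracket [-5.125, -4.9375]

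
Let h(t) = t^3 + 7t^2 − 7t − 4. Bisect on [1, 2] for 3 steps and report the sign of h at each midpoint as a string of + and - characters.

++-

h(1.5) = 4.625 > 0, so the root lies in [1, 1.5]
h(1.25) = 0.140625 > 0, so the root lies in [1, 1.25]
h(1.125) = -1.591797 < 0, so the root lies in [1.125, 1.25]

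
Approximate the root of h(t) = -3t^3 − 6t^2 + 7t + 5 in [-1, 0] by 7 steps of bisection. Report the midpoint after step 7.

t = -0.5 gives h = 0.375, positive; keep [-1, -0.5]
t = -0.75 gives h = -2.359375, negative; keep [-0.75, -0.5]
t = -0.625 gives h = -0.986328, negative; keep [-0.625, -0.5]
t = -0.5625 gives h = -0.302, negative; keep [-0.5625, -0.5]
t = -0.53125 gives h = 0.0377, positive; keep [-0.5625, -0.53125]
t = -0.546875 gives h = -0.1319, negative; keep [-0.546875, -0.53125]
t = -0.5390625 gives h = -0.047, negative; keep [-0.5390625, -0.53125]

-0.5390625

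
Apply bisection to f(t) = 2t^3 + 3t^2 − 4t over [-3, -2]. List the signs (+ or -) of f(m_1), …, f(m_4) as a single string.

-+-+

m = -2.5, f(m) = -2.5 (−); new bracket [-2.5, -2]
m = -2.25, f(m) = 1.40625 (+); new bracket [-2.5, -2.25]
m = -2.375, f(m) = -0.371094 (−); new bracket [-2.375, -2.25]
m = -2.3125, f(m) = 0.5601 (+); new bracket [-2.375, -2.3125]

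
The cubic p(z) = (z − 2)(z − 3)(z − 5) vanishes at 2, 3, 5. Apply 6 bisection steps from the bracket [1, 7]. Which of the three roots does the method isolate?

5

m = 4, p(m) = -2 (−); new bracket [4, 7]
m = 5.5, p(m) = 4.375 (+); new bracket [4, 5.5]
m = 4.75, p(m) = -1.203125 (−); new bracket [4.75, 5.5]
m = 5.125, p(m) = 0.8301 (+); new bracket [4.75, 5.125]
m = 4.9375, p(m) = -0.3557 (−); new bracket [4.9375, 5.125]
m = 5.03125, p(m) = 0.1924 (+); new bracket [4.9375, 5.03125]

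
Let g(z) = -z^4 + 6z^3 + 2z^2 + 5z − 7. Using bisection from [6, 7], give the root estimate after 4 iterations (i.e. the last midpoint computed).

m = 6.5, g(m) = -27.3125 (−); new bracket [6, 6.5]
m = 6.25, g(m) = 41.339844 (+); new bracket [6.25, 6.5]
m = 6.375, g(m) = 8.999756 (+); new bracket [6.375, 6.5]
m = 6.4375, g(m) = -8.6455 (−); new bracket [6.375, 6.4375]

6.4375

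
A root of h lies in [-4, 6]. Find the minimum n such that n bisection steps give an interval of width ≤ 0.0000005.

Width after n steps is 10/2^n. Need 2^n ≥ 10/0.0000005 = 20000000.
2^24 = 16777216 < 20000000 ≤ 2^25 = 33554432, so n = 25.

25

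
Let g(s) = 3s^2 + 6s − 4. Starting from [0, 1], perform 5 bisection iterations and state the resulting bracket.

m = 0.5, g(m) = -0.25 (−); new bracket [0.5, 1]
m = 0.75, g(m) = 2.1875 (+); new bracket [0.5, 0.75]
m = 0.625, g(m) = 0.921875 (+); new bracket [0.5, 0.625]
m = 0.5625, g(m) = 0.3242 (+); new bracket [0.5, 0.5625]
m = 0.53125, g(m) = 0.0342 (+); new bracket [0.5, 0.53125]

[0.5, 0.53125]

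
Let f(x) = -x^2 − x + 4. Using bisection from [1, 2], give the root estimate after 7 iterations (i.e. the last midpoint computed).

midpoint 1.5: f = 0.25 > 0 → [1.5, 2]
midpoint 1.75: f = -0.8125 < 0 → [1.5, 1.75]
midpoint 1.625: f = -0.265625 < 0 → [1.5, 1.625]
midpoint 1.5625: f = -0.0039 < 0 → [1.5, 1.5625]
midpoint 1.53125: f = 0.124 > 0 → [1.53125, 1.5625]
midpoint 1.546875: f = 0.0603 > 0 → [1.546875, 1.5625]
midpoint 1.5546875: f = 0.0283 > 0 → [1.5546875, 1.5625]

1.5546875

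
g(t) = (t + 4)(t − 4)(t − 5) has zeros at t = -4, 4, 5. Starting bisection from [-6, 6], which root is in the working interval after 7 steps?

m = 0, g(m) = 80 (+); new bracket [-6, 0]
m = -3, g(m) = 56 (+); new bracket [-6, -3]
m = -4.5, g(m) = -40.375 (−); new bracket [-4.5, -3]
m = -3.75, g(m) = 16.9531 (+); new bracket [-4.5, -3.75]
m = -4.125, g(m) = -9.2676 (−); new bracket [-4.125, -3.75]
m = -3.9375, g(m) = 4.4338 (+); new bracket [-4.125, -3.9375]
m = -4.03125, g(m) = -2.2666 (−); new bracket [-4.03125, -3.9375]

-4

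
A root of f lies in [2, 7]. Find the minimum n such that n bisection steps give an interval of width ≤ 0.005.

Width after n steps is 5/2^n. Need 2^n ≥ 5/0.005 = 1000.
2^9 = 512 < 1000 ≤ 2^10 = 1024, so n = 10.

10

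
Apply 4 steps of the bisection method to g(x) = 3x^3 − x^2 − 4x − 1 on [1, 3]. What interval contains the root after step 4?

[1.375, 1.5]

x = 2 gives g = 11, positive; keep [1, 2]
x = 1.5 gives g = 0.875, positive; keep [1, 1.5]
x = 1.25 gives g = -1.703125, negative; keep [1.25, 1.5]
x = 1.375 gives g = -0.5918, negative; keep [1.375, 1.5]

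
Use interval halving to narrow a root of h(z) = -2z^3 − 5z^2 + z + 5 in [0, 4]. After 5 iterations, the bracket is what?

h(2) = -29 < 0, so the root lies in [0, 2]
h(1) = -1 < 0, so the root lies in [0, 1]
h(0.5) = 4 > 0, so the root lies in [0.5, 1]
h(0.75) = 2.0938 > 0, so the root lies in [0.75, 1]
h(0.875) = 0.707 > 0, so the root lies in [0.875, 1]

[0.875, 1]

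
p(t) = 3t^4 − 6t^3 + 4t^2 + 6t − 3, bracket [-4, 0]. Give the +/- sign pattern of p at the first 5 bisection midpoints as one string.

++--+

m = -2, p(m) = 97 (+); new bracket [-2, 0]
m = -1, p(m) = 4 (+); new bracket [-1, 0]
m = -0.5, p(m) = -4.0625 (−); new bracket [-1, -0.5]
m = -0.75, p(m) = -1.7695 (−); new bracket [-1, -0.75]
m = -0.875, p(m) = 0.5906 (+); new bracket [-0.875, -0.75]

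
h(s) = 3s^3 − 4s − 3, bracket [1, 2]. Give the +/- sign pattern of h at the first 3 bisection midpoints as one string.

midpoint 1.5: h = 1.125 > 0 → [1, 1.5]
midpoint 1.25: h = -2.140625 < 0 → [1.25, 1.5]
midpoint 1.375: h = -0.701172 < 0 → [1.375, 1.5]

+--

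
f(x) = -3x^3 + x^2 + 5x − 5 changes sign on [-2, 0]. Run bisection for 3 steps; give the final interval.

x = -1 gives f = -6, negative; keep [-2, -1]
x = -1.5 gives f = -0.125, negative; keep [-2, -1.5]
x = -1.75 gives f = 5.390625, positive; keep [-1.75, -1.5]

[-1.75, -1.5]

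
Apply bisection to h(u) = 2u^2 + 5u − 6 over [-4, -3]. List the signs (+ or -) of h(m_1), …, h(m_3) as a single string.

h(-3.5) = 1 > 0, so the root lies in [-3.5, -3]
h(-3.25) = -1.125 < 0, so the root lies in [-3.5, -3.25]
h(-3.375) = -0.09375 < 0, so the root lies in [-3.5, -3.375]

+--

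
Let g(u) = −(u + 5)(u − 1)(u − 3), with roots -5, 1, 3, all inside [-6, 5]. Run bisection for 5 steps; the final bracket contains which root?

g(-0.5) = -23.625 < 0, so the root lies in [-6, -0.5]
g(-3.25) = -46.484375 < 0, so the root lies in [-6, -3.25]
g(-4.625) = -16.083984 < 0, so the root lies in [-6, -4.625]
g(-5.3125) = 16.3977 > 0, so the root lies in [-5.3125, -4.625]
g(-4.96875) = -1.4864 < 0, so the root lies in [-5.3125, -4.96875]

-5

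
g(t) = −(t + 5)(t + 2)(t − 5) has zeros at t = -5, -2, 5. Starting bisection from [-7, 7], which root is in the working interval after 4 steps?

5

midpoint 0: g = 50 > 0 → [0, 7]
midpoint 3.5: g = 70.125 > 0 → [3.5, 7]
midpoint 5.25: g = -18.578125 < 0 → [3.5, 5.25]
midpoint 4.375: g = 37.3535 > 0 → [4.375, 5.25]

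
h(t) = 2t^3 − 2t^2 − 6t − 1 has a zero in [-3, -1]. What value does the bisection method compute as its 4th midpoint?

-1.125

h(-2) = -13 < 0, so the root lies in [-2, -1]
h(-1.5) = -3.25 < 0, so the root lies in [-1.5, -1]
h(-1.25) = -0.53125 < 0, so the root lies in [-1.25, -1]
h(-1.125) = 0.3711 > 0, so the root lies in [-1.25, -1.125]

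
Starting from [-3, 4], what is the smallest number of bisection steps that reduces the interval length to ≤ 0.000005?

Width after n steps is 7/2^n. Need 2^n ≥ 7/0.000005 = 1400000.
2^20 = 1048576 < 1400000 ≤ 2^21 = 2097152, so n = 21.

21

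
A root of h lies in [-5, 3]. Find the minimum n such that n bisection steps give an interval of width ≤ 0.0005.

Width after n steps is 8/2^n. Need 2^n ≥ 8/0.0005 = 16000.
2^13 = 8192 < 16000 ≤ 2^14 = 16384, so n = 14.

14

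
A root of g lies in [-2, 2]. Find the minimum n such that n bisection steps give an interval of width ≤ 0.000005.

20

Width after n steps is 4/2^n. Need 2^n ≥ 4/0.000005 = 800000.
2^19 = 524288 < 800000 ≤ 2^20 = 1048576, so n = 20.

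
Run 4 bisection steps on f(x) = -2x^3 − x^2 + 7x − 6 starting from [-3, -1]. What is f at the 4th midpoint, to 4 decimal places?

midpoint -2: f = -8 < 0 → [-3, -2]
midpoint -2.5: f = 1.5 > 0 → [-2.5, -2]
midpoint -2.25: f = -4.03125 < 0 → [-2.5, -2.25]
midpoint -2.375: f = -1.4727 < 0 → [-2.5, -2.375]

-1.4727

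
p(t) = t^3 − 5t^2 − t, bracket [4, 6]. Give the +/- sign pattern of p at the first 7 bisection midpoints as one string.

t = 5 gives p = -5, negative; keep [5, 6]
t = 5.5 gives p = 9.625, positive; keep [5, 5.5]
t = 5.25 gives p = 1.640625, positive; keep [5, 5.25]
t = 5.125 gives p = -1.8418, negative; keep [5.125, 5.25]
t = 5.1875 gives p = -0.1418, negative; keep [5.1875, 5.25]
t = 5.21875 gives p = 0.739, positive; keep [5.1875, 5.21875]
t = 5.203125 gives p = 0.296, positive; keep [5.1875, 5.203125]

-++--++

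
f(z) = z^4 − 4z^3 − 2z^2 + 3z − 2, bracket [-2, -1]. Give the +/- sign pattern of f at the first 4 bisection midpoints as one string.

f(-1.5) = 7.5625 > 0, so the root lies in [-1.5, -1]
f(-1.25) = 1.378906 > 0, so the root lies in [-1.25, -1]
f(-1.125) = -0.609131 < 0, so the root lies in [-1.25, -1.125]
f(-1.1875) = 0.304 > 0, so the root lies in [-1.1875, -1.125]

++-+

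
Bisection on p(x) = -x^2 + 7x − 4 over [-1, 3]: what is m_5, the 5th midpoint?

x = 1 gives p = 2, positive; keep [-1, 1]
x = 0 gives p = -4, negative; keep [0, 1]
x = 0.5 gives p = -0.75, negative; keep [0.5, 1]
x = 0.75 gives p = 0.6875, positive; keep [0.5, 0.75]
x = 0.625 gives p = -0.0156, negative; keep [0.625, 0.75]

0.625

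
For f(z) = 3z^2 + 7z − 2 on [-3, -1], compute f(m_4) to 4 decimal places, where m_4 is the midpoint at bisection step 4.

0.2969

z = -2 gives f = -4, negative; keep [-3, -2]
z = -2.5 gives f = -0.75, negative; keep [-3, -2.5]
z = -2.75 gives f = 1.4375, positive; keep [-2.75, -2.5]
z = -2.625 gives f = 0.2969, positive; keep [-2.625, -2.5]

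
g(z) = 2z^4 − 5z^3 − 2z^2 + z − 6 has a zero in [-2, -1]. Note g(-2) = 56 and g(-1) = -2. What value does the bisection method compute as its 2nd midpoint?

m = -1.5, g(m) = 15 (+); new bracket [-1.5, -1]
m = -1.25, g(m) = 4.273438 (+); new bracket [-1.25, -1]

-1.25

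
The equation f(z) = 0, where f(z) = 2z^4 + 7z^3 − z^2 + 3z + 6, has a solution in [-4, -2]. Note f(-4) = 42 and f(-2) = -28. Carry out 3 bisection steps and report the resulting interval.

midpoint -3: f = -39 < 0 → [-4, -3]
midpoint -3.5: f = -16.75 < 0 → [-4, -3.5]
midpoint -3.75: f = 7.054688 > 0 → [-3.75, -3.5]

[-3.75, -3.5]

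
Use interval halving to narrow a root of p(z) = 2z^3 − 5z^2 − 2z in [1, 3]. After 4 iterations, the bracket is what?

p(2) = -8 < 0, so the root lies in [2, 3]
p(2.5) = -5 < 0, so the root lies in [2.5, 3]
p(2.75) = -1.71875 < 0, so the root lies in [2.75, 3]
p(2.875) = 0.4492 > 0, so the root lies in [2.75, 2.875]

[2.75, 2.875]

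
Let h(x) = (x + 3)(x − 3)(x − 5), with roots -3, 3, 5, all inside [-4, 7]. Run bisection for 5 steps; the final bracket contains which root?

x = 1.5 gives h = 23.625, positive; keep [-4, 1.5]
x = -1.25 gives h = 46.484375, positive; keep [-4, -1.25]
x = -2.625 gives h = 16.083984, positive; keep [-4, -2.625]
x = -3.3125 gives h = -16.3977, negative; keep [-3.3125, -2.625]
x = -2.96875 gives h = 1.4864, positive; keep [-3.3125, -2.96875]

-3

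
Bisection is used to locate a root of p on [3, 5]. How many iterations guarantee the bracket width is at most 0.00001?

18

Width after n steps is 2/2^n. Need 2^n ≥ 2/0.00001 = 200000.
2^17 = 131072 < 200000 ≤ 2^18 = 262144, so n = 18.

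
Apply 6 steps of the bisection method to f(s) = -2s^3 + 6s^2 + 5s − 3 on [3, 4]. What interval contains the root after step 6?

midpoint 3.5: f = 2.25 > 0 → [3.5, 4]
midpoint 3.75: f = -5.34375 < 0 → [3.5, 3.75]
midpoint 3.625: f = -1.300781 < 0 → [3.5, 3.625]
midpoint 3.5625: f = 0.5347 > 0 → [3.5625, 3.625]
midpoint 3.59375: f = -0.3679 < 0 → [3.5625, 3.59375]
midpoint 3.578125: f = 0.0872 > 0 → [3.578125, 3.59375]

[3.578125, 3.59375]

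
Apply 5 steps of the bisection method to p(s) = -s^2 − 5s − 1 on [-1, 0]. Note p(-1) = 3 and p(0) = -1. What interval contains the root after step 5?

m = -0.5, p(m) = 1.25 (+); new bracket [-0.5, 0]
m = -0.25, p(m) = 0.1875 (+); new bracket [-0.25, 0]
m = -0.125, p(m) = -0.390625 (−); new bracket [-0.25, -0.125]
m = -0.1875, p(m) = -0.0977 (−); new bracket [-0.25, -0.1875]
m = -0.21875, p(m) = 0.0459 (+); new bracket [-0.21875, -0.1875]

[-0.21875, -0.1875]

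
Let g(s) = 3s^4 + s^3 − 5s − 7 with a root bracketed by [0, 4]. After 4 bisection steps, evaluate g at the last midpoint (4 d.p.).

-3.9727

midpoint 2: g = 39 > 0 → [0, 2]
midpoint 1: g = -8 < 0 → [1, 2]
midpoint 1.5: g = 4.0625 > 0 → [1, 1.5]
midpoint 1.25: g = -3.9727 < 0 → [1.25, 1.5]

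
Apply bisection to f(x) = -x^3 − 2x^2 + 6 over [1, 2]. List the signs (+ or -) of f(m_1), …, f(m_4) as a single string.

-+-+

m = 1.5, f(m) = -1.875 (−); new bracket [1, 1.5]
m = 1.25, f(m) = 0.921875 (+); new bracket [1.25, 1.5]
m = 1.375, f(m) = -0.380859 (−); new bracket [1.25, 1.375]
m = 1.3125, f(m) = 0.2937 (+); new bracket [1.3125, 1.375]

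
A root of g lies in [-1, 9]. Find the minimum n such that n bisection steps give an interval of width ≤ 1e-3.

Width after n steps is 10/2^n. Need 2^n ≥ 10/1e-3 = 10000.
2^13 = 8192 < 10000 ≤ 2^14 = 16384, so n = 14.

14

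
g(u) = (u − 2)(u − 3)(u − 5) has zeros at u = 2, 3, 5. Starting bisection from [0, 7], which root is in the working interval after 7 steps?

midpoint 3.5: g = -1.125 < 0 → [3.5, 7]
midpoint 5.25: g = 1.828125 > 0 → [3.5, 5.25]
midpoint 4.375: g = -2.041016 < 0 → [4.375, 5.25]
midpoint 4.8125: g = -0.9558 < 0 → [4.8125, 5.25]
midpoint 5.03125: g = 0.1924 > 0 → [4.8125, 5.03125]
midpoint 4.921875: g = -0.4387 < 0 → [4.921875, 5.03125]
midpoint 4.9765625: g = -0.1379 < 0 → [4.9765625, 5.03125]

5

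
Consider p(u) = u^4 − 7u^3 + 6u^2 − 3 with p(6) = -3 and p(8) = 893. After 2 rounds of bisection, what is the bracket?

[6, 6.5]

p(7) = 291 > 0, so the root lies in [6, 7]
p(6.5) = 113.1875 > 0, so the root lies in [6, 6.5]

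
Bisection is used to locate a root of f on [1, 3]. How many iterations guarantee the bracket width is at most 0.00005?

16

Width after n steps is 2/2^n. Need 2^n ≥ 2/0.00005 = 40000.
2^15 = 32768 < 40000 ≤ 2^16 = 65536, so n = 16.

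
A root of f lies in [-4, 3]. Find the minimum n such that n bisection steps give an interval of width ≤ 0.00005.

18

Width after n steps is 7/2^n. Need 2^n ≥ 7/0.00005 = 140000.
2^17 = 131072 < 140000 ≤ 2^18 = 262144, so n = 18.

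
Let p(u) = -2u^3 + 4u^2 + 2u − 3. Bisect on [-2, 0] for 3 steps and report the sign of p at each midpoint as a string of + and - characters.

m = -1, p(m) = 1 (+); new bracket [-1, 0]
m = -0.5, p(m) = -2.75 (−); new bracket [-1, -0.5]
m = -0.75, p(m) = -1.40625 (−); new bracket [-1, -0.75]

+--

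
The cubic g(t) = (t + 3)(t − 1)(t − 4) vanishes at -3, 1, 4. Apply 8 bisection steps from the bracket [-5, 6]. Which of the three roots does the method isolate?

m = 0.5, g(m) = 6.125 (+); new bracket [-5, 0.5]
m = -2.25, g(m) = 15.234375 (+); new bracket [-5, -2.25]
m = -3.625, g(m) = -22.041016 (−); new bracket [-3.625, -2.25]
m = -2.9375, g(m) = 1.7073 (+); new bracket [-3.625, -2.9375]
m = -3.28125, g(m) = -8.7674 (−); new bracket [-3.28125, -2.9375]
m = -3.109375, g(m) = -3.1954 (−); new bracket [-3.109375, -2.9375]
m = -3.0234375, g(m) = -0.6623 (−); new bracket [-3.0234375, -2.9375]
m = -2.98046875, g(m) = 0.5427 (+); new bracket [-3.0234375, -2.98046875]

-3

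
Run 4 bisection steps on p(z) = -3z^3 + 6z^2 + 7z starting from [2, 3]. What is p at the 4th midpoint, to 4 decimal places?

z = 2.5 gives p = 8.125, positive; keep [2.5, 3]
z = 2.75 gives p = 2.234375, positive; keep [2.75, 3]
z = 2.875 gives p = -1.572266, negative; keep [2.75, 2.875]
z = 2.8125 gives p = 0.4065, positive; keep [2.8125, 2.875]

0.4065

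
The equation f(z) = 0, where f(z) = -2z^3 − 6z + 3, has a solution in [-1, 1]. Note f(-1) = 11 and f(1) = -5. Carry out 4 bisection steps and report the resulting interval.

[0.375, 0.5]

m = 0, f(m) = 3 (+); new bracket [0, 1]
m = 0.5, f(m) = -0.25 (−); new bracket [0, 0.5]
m = 0.25, f(m) = 1.46875 (+); new bracket [0.25, 0.5]
m = 0.375, f(m) = 0.6445 (+); new bracket [0.375, 0.5]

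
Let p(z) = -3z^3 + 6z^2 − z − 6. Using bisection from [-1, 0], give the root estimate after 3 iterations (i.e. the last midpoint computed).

-0.875

m = -0.5, p(m) = -3.625 (−); new bracket [-1, -0.5]
m = -0.75, p(m) = -0.609375 (−); new bracket [-1, -0.75]
m = -0.875, p(m) = 1.478516 (+); new bracket [-0.875, -0.75]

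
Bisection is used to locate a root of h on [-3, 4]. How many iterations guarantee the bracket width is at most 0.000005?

21

Width after n steps is 7/2^n. Need 2^n ≥ 7/0.000005 = 1400000.
2^20 = 1048576 < 1400000 ≤ 2^21 = 2097152, so n = 21.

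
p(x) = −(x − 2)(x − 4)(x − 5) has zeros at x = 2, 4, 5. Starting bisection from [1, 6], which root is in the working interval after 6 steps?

2

x = 3.5 gives p = -1.125, negative; keep [1, 3.5]
x = 2.25 gives p = -1.203125, negative; keep [1, 2.25]
x = 1.625 gives p = 3.005859, positive; keep [1.625, 2.25]
x = 1.9375 gives p = 0.3948, positive; keep [1.9375, 2.25]
x = 2.09375 gives p = -0.5194, negative; keep [1.9375, 2.09375]
x = 2.015625 gives p = -0.0925, negative; keep [1.9375, 2.015625]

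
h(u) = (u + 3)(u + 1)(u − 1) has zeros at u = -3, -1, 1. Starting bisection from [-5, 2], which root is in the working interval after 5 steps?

u = -1.5 gives h = 1.875, positive; keep [-5, -1.5]
u = -3.25 gives h = -2.390625, negative; keep [-3.25, -1.5]
u = -2.375 gives h = 2.900391, positive; keep [-3.25, -2.375]
u = -2.8125 gives h = 1.2957, positive; keep [-3.25, -2.8125]
u = -3.03125 gives h = -0.2559, negative; keep [-3.03125, -2.8125]

-3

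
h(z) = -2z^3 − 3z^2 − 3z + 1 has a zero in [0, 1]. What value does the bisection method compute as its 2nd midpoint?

0.25

z = 0.5 gives h = -1.5, negative; keep [0, 0.5]
z = 0.25 gives h = 0.03125, positive; keep [0.25, 0.5]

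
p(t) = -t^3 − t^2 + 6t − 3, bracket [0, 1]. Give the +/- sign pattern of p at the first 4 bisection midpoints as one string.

p(0.5) = -0.375 < 0, so the root lies in [0.5, 1]
p(0.75) = 0.515625 > 0, so the root lies in [0.5, 0.75]
p(0.625) = 0.115234 > 0, so the root lies in [0.5, 0.625]
p(0.5625) = -0.1194 < 0, so the root lies in [0.5625, 0.625]

-++-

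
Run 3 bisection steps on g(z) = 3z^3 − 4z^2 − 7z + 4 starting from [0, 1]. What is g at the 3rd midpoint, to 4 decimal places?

g(0.5) = -0.125 < 0, so the root lies in [0, 0.5]
g(0.25) = 2.046875 > 0, so the root lies in [0.25, 0.5]
g(0.375) = 0.970703 > 0, so the root lies in [0.375, 0.5]

0.9707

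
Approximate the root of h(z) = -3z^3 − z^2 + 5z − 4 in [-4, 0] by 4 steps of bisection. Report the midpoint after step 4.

midpoint -2: h = 6 > 0 → [-2, 0]
midpoint -1: h = -7 < 0 → [-2, -1]
midpoint -1.5: h = -3.625 < 0 → [-2, -1.5]
midpoint -1.75: h = 0.2656 > 0 → [-1.75, -1.5]

-1.75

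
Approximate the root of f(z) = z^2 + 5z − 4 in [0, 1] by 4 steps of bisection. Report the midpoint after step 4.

0.6875

m = 0.5, f(m) = -1.25 (−); new bracket [0.5, 1]
m = 0.75, f(m) = 0.3125 (+); new bracket [0.5, 0.75]
m = 0.625, f(m) = -0.484375 (−); new bracket [0.625, 0.75]
m = 0.6875, f(m) = -0.0898 (−); new bracket [0.6875, 0.75]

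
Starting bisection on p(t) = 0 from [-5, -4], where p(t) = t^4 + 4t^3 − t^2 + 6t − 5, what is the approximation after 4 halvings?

m = -4.5, p(m) = -6.6875 (−); new bracket [-5, -4.5]
m = -4.75, p(m) = 24.316406 (+); new bracket [-4.75, -4.5]
m = -4.625, p(m) = 7.69165 (+); new bracket [-4.625, -4.5]
m = -4.5625, p(m) = 0.2319 (+); new bracket [-4.5625, -4.5]

-4.5625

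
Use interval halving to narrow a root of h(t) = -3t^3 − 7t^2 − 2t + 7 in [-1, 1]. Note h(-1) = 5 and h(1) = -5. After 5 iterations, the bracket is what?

midpoint 0: h = 7 > 0 → [0, 1]
midpoint 0.5: h = 3.875 > 0 → [0.5, 1]
midpoint 0.75: h = 0.296875 > 0 → [0.75, 1]
midpoint 0.875: h = -2.1191 < 0 → [0.75, 0.875]
midpoint 0.8125: h = -0.8552 < 0 → [0.75, 0.8125]

[0.75, 0.8125]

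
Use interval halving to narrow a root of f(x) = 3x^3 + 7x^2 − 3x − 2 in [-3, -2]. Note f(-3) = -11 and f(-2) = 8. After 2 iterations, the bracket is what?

[-2.75, -2.5]

m = -2.5, f(m) = 2.375 (+); new bracket [-3, -2.5]
m = -2.75, f(m) = -3.203125 (−); new bracket [-2.75, -2.5]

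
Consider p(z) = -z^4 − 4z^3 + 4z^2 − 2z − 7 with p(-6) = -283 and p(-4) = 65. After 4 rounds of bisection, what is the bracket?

[-4.875, -4.75]

midpoint -5: p = -22 < 0 → [-5, -4]
midpoint -4.5: p = 37.4375 > 0 → [-5, -4.5]
midpoint -4.75: p = 12.371094 > 0 → [-5, -4.75]
midpoint -4.875: p = -3.5627 < 0 → [-4.875, -4.75]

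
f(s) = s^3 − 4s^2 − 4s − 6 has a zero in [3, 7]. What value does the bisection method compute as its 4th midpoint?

5.25

midpoint 5: f = -1 < 0 → [5, 7]
midpoint 6: f = 42 > 0 → [5, 6]
midpoint 5.5: f = 17.375 > 0 → [5, 5.5]
midpoint 5.25: f = 7.4531 > 0 → [5, 5.25]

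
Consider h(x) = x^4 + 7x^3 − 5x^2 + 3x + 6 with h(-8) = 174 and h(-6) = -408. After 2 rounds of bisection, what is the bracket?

m = -7, h(m) = -260 (−); new bracket [-8, -7]
m = -7.5, h(m) = -86.8125 (−); new bracket [-8, -7.5]

[-8, -7.5]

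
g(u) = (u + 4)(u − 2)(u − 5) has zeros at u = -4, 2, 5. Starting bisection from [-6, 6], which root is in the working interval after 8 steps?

u = 0 gives g = 40, positive; keep [-6, 0]
u = -3 gives g = 40, positive; keep [-6, -3]
u = -4.5 gives g = -30.875, negative; keep [-4.5, -3]
u = -3.75 gives g = 12.5781, positive; keep [-4.5, -3.75]
u = -4.125 gives g = -6.9863, negative; keep [-4.125, -3.75]
u = -3.9375 gives g = 3.3167, positive; keep [-4.125, -3.9375]
u = -4.03125 gives g = -1.7022, negative; keep [-4.03125, -3.9375]
u = -3.984375 gives g = 0.8401, positive; keep [-4.03125, -3.984375]

-4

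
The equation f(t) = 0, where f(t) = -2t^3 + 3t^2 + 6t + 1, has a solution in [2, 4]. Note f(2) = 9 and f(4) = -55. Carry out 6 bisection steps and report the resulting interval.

midpoint 3: f = -8 < 0 → [2, 3]
midpoint 2.5: f = 3.5 > 0 → [2.5, 3]
midpoint 2.75: f = -1.40625 < 0 → [2.5, 2.75]
midpoint 2.625: f = 1.2461 > 0 → [2.625, 2.75]
midpoint 2.6875: f = -0.0288 < 0 → [2.625, 2.6875]
midpoint 2.65625: f = 0.6213 > 0 → [2.65625, 2.6875]

[2.65625, 2.6875]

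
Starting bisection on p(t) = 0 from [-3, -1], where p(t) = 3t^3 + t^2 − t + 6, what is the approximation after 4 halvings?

t = -2 gives p = -12, negative; keep [-2, -1]
t = -1.5 gives p = -0.375, negative; keep [-1.5, -1]
t = -1.25 gives p = 2.953125, positive; keep [-1.5, -1.25]
t = -1.375 gives p = 1.4668, positive; keep [-1.5, -1.375]

-1.375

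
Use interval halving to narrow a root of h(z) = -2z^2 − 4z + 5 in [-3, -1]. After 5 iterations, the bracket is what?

[-2.875, -2.8125]

midpoint -2: h = 5 > 0 → [-3, -2]
midpoint -2.5: h = 2.5 > 0 → [-3, -2.5]
midpoint -2.75: h = 0.875 > 0 → [-3, -2.75]
midpoint -2.875: h = -0.0312 < 0 → [-2.875, -2.75]
midpoint -2.8125: h = 0.4297 > 0 → [-2.875, -2.8125]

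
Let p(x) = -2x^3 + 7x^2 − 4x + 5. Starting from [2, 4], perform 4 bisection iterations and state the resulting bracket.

x = 3 gives p = 2, positive; keep [3, 4]
x = 3.5 gives p = -9, negative; keep [3, 3.5]
x = 3.25 gives p = -2.71875, negative; keep [3, 3.25]
x = 3.125 gives p = -0.1758, negative; keep [3, 3.125]

[3, 3.125]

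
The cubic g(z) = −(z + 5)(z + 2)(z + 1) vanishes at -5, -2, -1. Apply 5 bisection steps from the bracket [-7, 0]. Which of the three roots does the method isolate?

m = -3.5, g(m) = -5.625 (−); new bracket [-7, -3.5]
m = -5.25, g(m) = 3.453125 (+); new bracket [-5.25, -3.5]
m = -4.375, g(m) = -5.009766 (−); new bracket [-5.25, -4.375]
m = -4.8125, g(m) = -2.0105 (−); new bracket [-5.25, -4.8125]
m = -5.03125, g(m) = 0.3819 (+); new bracket [-5.03125, -4.8125]

-5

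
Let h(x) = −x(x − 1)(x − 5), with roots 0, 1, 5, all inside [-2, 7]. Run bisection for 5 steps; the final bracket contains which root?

5

x = 2.5 gives h = 9.375, positive; keep [2.5, 7]
x = 4.75 gives h = 4.453125, positive; keep [4.75, 7]
x = 5.875 gives h = -25.060547, negative; keep [4.75, 5.875]
x = 5.3125 gives h = -7.1594, negative; keep [4.75, 5.3125]
x = 5.03125 gives h = -0.6338, negative; keep [4.75, 5.03125]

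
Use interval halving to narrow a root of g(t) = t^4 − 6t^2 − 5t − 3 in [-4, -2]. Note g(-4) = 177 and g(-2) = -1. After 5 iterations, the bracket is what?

g(-3) = 39 > 0, so the root lies in [-3, -2]
g(-2.5) = 11.0625 > 0, so the root lies in [-2.5, -2]
g(-2.25) = 3.503906 > 0, so the root lies in [-2.25, -2]
g(-2.125) = 0.9221 > 0, so the root lies in [-2.125, -2]
g(-2.0625) = -0.1152 < 0, so the root lies in [-2.125, -2.0625]

[-2.125, -2.0625]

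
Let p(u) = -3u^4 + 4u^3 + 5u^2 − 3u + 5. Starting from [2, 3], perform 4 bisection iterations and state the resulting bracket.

[2.0625, 2.125]

u = 2.5 gives p = -25.9375, negative; keep [2, 2.5]
u = 2.25 gives p = -7.761719, negative; keep [2, 2.25]
u = 2.125 gives p = -1.58667, negative; keep [2, 2.125]
u = 2.0625 gives p = 0.8896, positive; keep [2.0625, 2.125]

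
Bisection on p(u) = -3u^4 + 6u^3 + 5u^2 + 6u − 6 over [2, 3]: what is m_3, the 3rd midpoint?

u = 2.5 gives p = 16.8125, positive; keep [2.5, 3]
u = 2.75 gives p = 1.519531, positive; keep [2.75, 3]
u = 2.875 gives p = -9.801514, negative; keep [2.75, 2.875]

2.875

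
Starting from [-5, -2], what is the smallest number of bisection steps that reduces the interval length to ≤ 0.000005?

Width after n steps is 3/2^n. Need 2^n ≥ 3/0.000005 = 600000.
2^19 = 524288 < 600000 ≤ 2^20 = 1048576, so n = 20.

20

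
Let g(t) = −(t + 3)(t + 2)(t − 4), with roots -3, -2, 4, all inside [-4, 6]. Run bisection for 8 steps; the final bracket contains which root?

midpoint 1: g = 36 > 0 → [1, 6]
midpoint 3.5: g = 17.875 > 0 → [3.5, 6]
midpoint 4.75: g = -39.234375 < 0 → [3.5, 4.75]
midpoint 4.125: g = -5.4551 < 0 → [3.5, 4.125]
midpoint 3.8125: g = 7.4246 > 0 → [3.8125, 4.125]
midpoint 3.96875: g = 1.2998 > 0 → [3.96875, 4.125]
midpoint 4.046875: g = -1.9974 < 0 → [3.96875, 4.046875]
midpoint 4.0078125: g = -0.3289 < 0 → [3.96875, 4.0078125]

4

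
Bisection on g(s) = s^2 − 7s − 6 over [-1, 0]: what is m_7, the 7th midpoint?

g(-0.5) = -2.25 < 0, so the root lies in [-1, -0.5]
g(-0.75) = -0.1875 < 0, so the root lies in [-1, -0.75]
g(-0.875) = 0.890625 > 0, so the root lies in [-0.875, -0.75]
g(-0.8125) = 0.3477 > 0, so the root lies in [-0.8125, -0.75]
g(-0.78125) = 0.0791 > 0, so the root lies in [-0.78125, -0.75]
g(-0.765625) = -0.0544 < 0, so the root lies in [-0.78125, -0.765625]
g(-0.7734375) = 0.0123 > 0, so the root lies in [-0.7734375, -0.765625]

-0.7734375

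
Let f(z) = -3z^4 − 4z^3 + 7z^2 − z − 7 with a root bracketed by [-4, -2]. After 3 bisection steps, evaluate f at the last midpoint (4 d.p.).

m = -3, f(m) = -76 (−); new bracket [-3, -2]
m = -2.5, f(m) = -15.4375 (−); new bracket [-2.5, -2]
m = -2.25, f(m) = -0.636719 (−); new bracket [-2.25, -2]

-0.6367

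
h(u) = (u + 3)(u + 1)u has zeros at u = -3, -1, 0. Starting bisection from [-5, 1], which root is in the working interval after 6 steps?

-3

m = -2, h(m) = 2 (+); new bracket [-5, -2]
m = -3.5, h(m) = -4.375 (−); new bracket [-3.5, -2]
m = -2.75, h(m) = 1.203125 (+); new bracket [-3.5, -2.75]
m = -3.125, h(m) = -0.8301 (−); new bracket [-3.125, -2.75]
m = -2.9375, h(m) = 0.3557 (+); new bracket [-3.125, -2.9375]
m = -3.03125, h(m) = -0.1924 (−); new bracket [-3.03125, -2.9375]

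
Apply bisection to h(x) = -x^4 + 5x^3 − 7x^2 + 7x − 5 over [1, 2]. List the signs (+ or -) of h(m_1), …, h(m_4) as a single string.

++--

h(1.5) = 1.5625 > 0, so the root lies in [1, 1.5]
h(1.25) = 0.136719 > 0, so the root lies in [1, 1.25]
h(1.125) = -0.467041 < 0, so the root lies in [1.125, 1.25]
h(1.1875) = -0.1743 < 0, so the root lies in [1.1875, 1.25]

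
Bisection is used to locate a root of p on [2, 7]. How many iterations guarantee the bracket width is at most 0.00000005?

27

Width after n steps is 5/2^n. Need 2^n ≥ 5/0.00000005 = 100000000.
2^26 = 67108864 < 100000000 ≤ 2^27 = 134217728, so n = 27.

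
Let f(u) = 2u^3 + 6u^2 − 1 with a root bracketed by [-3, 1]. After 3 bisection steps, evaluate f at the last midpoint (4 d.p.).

midpoint -1: f = 3 > 0 → [-3, -1]
midpoint -2: f = 7 > 0 → [-3, -2]
midpoint -2.5: f = 5.25 > 0 → [-3, -2.5]

5.2500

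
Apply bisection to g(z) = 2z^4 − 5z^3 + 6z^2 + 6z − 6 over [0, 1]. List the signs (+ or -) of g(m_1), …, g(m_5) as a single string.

-+--+

m = 0.5, g(m) = -2 (−); new bracket [0.5, 1]
m = 0.75, g(m) = 0.398438 (+); new bracket [0.5, 0.75]
m = 0.625, g(m) = -0.821777 (−); new bracket [0.625, 0.75]
m = 0.6875, g(m) = -0.217 (−); new bracket [0.6875, 0.75]
m = 0.71875, g(m) = 0.0893 (+); new bracket [0.6875, 0.71875]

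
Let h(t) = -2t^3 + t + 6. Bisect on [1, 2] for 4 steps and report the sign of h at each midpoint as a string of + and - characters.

+---

t = 1.5 gives h = 0.75, positive; keep [1.5, 2]
t = 1.75 gives h = -2.96875, negative; keep [1.5, 1.75]
t = 1.625 gives h = -0.957031, negative; keep [1.5, 1.625]
t = 1.5625 gives h = -0.0669, negative; keep [1.5, 1.5625]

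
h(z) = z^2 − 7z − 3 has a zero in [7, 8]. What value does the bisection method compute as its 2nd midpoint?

7.25

h(7.5) = 0.75 > 0, so the root lies in [7, 7.5]
h(7.25) = -1.1875 < 0, so the root lies in [7.25, 7.5]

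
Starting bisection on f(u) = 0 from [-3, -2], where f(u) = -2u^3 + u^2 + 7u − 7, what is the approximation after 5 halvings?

-2.03125

m = -2.5, f(m) = 13 (+); new bracket [-2.5, -2]
m = -2.25, f(m) = 5.09375 (+); new bracket [-2.25, -2]
m = -2.125, f(m) = 1.832031 (+); new bracket [-2.125, -2]
m = -2.0625, f(m) = 0.3638 (+); new bracket [-2.0625, -2]
m = -2.03125, f(m) = -0.331 (−); new bracket [-2.0625, -2.03125]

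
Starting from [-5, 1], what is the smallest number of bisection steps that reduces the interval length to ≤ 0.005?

11

Width after n steps is 6/2^n. Need 2^n ≥ 6/0.005 = 1200.
2^10 = 1024 < 1200 ≤ 2^11 = 2048, so n = 11.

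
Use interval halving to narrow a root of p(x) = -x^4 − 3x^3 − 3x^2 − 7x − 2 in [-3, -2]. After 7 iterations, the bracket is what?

m = -2.5, p(m) = 4.5625 (+); new bracket [-3, -2.5]
m = -2.75, p(m) = -0.238281 (−); new bracket [-2.75, -2.5]
m = -2.625, p(m) = 2.486084 (+); new bracket [-2.75, -2.625]
m = -2.6875, p(m) = 1.2104 (+); new bracket [-2.75, -2.6875]
m = -2.71875, p(m) = 0.5084 (+); new bracket [-2.75, -2.71875]
m = -2.734375, p(m) = 0.1407 (+); new bracket [-2.75, -2.734375]
m = -2.7421875, p(m) = -0.0473 (−); new bracket [-2.7421875, -2.734375]

[-2.7421875, -2.734375]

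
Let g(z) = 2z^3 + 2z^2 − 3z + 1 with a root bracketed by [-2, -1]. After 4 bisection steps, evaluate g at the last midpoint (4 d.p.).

z = -1.5 gives g = 3.25, positive; keep [-2, -1.5]
z = -1.75 gives g = 1.65625, positive; keep [-2, -1.75]
z = -1.875 gives g = 0.472656, positive; keep [-2, -1.875]
z = -1.9375 gives g = -0.2261, negative; keep [-1.9375, -1.875]

-0.2261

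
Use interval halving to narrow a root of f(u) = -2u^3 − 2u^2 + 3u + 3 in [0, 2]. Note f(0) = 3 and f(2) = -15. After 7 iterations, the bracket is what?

u = 1 gives f = 2, positive; keep [1, 2]
u = 1.5 gives f = -3.75, negative; keep [1, 1.5]
u = 1.25 gives f = -0.28125, negative; keep [1, 1.25]
u = 1.125 gives f = 0.9961, positive; keep [1.125, 1.25]
u = 1.1875 gives f = 0.3931, positive; keep [1.1875, 1.25]
u = 1.21875 gives f = 0.065, positive; keep [1.21875, 1.25]
u = 1.234375 gives f = -0.1058, negative; keep [1.21875, 1.234375]

[1.21875, 1.234375]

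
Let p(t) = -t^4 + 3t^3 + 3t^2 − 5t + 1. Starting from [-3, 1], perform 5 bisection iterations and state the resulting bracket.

midpoint -1: p = 5 > 0 → [-3, -1]
midpoint -2: p = -17 < 0 → [-2, -1]
midpoint -1.5: p = 0.0625 > 0 → [-2, -1.5]
midpoint -1.75: p = -6.5195 < 0 → [-1.75, -1.5]
midpoint -1.625: p = -2.7991 < 0 → [-1.625, -1.5]

[-1.625, -1.5]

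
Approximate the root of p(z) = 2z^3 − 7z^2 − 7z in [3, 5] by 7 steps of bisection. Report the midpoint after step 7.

4.296875

z = 4 gives p = -12, negative; keep [4, 5]
z = 4.5 gives p = 9, positive; keep [4, 4.5]
z = 4.25 gives p = -2.65625, negative; keep [4.25, 4.5]
z = 4.375 gives p = 2.8711, positive; keep [4.25, 4.375]
z = 4.3125 gives p = 0.0337, positive; keep [4.25, 4.3125]
z = 4.28125 gives p = -1.3295, negative; keep [4.28125, 4.3125]
z = 4.296875 gives p = -0.6525, negative; keep [4.296875, 4.3125]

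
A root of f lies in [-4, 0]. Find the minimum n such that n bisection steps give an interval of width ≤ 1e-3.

12

Width after n steps is 4/2^n. Need 2^n ≥ 4/1e-3 = 4000.
2^11 = 2048 < 4000 ≤ 2^12 = 4096, so n = 12.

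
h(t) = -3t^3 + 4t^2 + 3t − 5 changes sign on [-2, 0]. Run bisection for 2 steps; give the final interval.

m = -1, h(m) = -1 (−); new bracket [-2, -1]
m = -1.5, h(m) = 9.625 (+); new bracket [-1.5, -1]

[-1.5, -1]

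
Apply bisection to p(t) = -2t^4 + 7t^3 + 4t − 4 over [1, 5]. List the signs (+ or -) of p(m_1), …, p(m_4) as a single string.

p(3) = 35 > 0, so the root lies in [3, 5]
p(4) = -52 < 0, so the root lies in [3, 4]
p(3.5) = 10 > 0, so the root lies in [3.5, 4]
p(3.75) = -15.3672 < 0, so the root lies in [3.5, 3.75]

+-+-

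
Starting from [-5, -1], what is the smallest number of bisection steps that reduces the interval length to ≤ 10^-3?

Width after n steps is 4/2^n. Need 2^n ≥ 4/10^-3 = 4000.
2^11 = 2048 < 4000 ≤ 2^12 = 4096, so n = 12.

12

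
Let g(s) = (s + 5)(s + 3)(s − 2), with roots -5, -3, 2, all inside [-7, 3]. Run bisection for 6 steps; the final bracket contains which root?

2

s = -2 gives g = -12, negative; keep [-2, 3]
s = 0.5 gives g = -28.875, negative; keep [0.5, 3]
s = 1.75 gives g = -8.015625, negative; keep [1.75, 3]
s = 2.375 gives g = 14.8652, positive; keep [1.75, 2.375]
s = 2.0625 gives g = 2.2346, positive; keep [1.75, 2.0625]
s = 1.90625 gives g = -3.1766, negative; keep [1.90625, 2.0625]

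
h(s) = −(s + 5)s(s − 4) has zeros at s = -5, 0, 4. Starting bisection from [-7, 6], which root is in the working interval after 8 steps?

-5

s = -0.5 gives h = -10.125, negative; keep [-7, -0.5]
s = -3.75 gives h = -36.328125, negative; keep [-7, -3.75]
s = -5.375 gives h = 18.896484, positive; keep [-5.375, -3.75]
s = -4.5625 gives h = -17.0916, negative; keep [-5.375, -4.5625]
s = -4.96875 gives h = -1.3926, negative; keep [-5.375, -4.96875]
s = -5.171875 gives h = 8.153, positive; keep [-5.171875, -4.96875]
s = -5.0703125 gives h = 3.2336, positive; keep [-5.0703125, -4.96875]
s = -5.01953125 gives h = 0.8843, positive; keep [-5.01953125, -4.96875]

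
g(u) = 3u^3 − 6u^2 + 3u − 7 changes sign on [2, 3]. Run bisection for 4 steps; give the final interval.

m = 2.5, g(m) = 9.875 (+); new bracket [2, 2.5]
m = 2.25, g(m) = 3.546875 (+); new bracket [2, 2.25]
m = 2.125, g(m) = 1.068359 (+); new bracket [2, 2.125]
m = 2.0625, g(m) = -0.0149 (−); new bracket [2.0625, 2.125]

[2.0625, 2.125]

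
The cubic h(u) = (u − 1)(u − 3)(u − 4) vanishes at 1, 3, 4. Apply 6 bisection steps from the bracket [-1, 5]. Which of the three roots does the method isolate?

h(2) = 2 > 0, so the root lies in [-1, 2]
h(0.5) = -4.375 < 0, so the root lies in [0.5, 2]
h(1.25) = 1.203125 > 0, so the root lies in [0.5, 1.25]
h(0.875) = -0.8301 < 0, so the root lies in [0.875, 1.25]
h(1.0625) = 0.3557 > 0, so the root lies in [0.875, 1.0625]
h(0.96875) = -0.1924 < 0, so the root lies in [0.96875, 1.0625]

1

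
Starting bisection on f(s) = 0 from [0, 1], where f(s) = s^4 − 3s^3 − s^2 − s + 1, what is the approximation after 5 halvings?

0.46875

m = 0.5, f(m) = -0.0625 (−); new bracket [0, 0.5]
m = 0.25, f(m) = 0.644531 (+); new bracket [0.25, 0.5]
m = 0.375, f(m) = 0.345947 (+); new bracket [0.375, 0.5]
m = 0.4375, f(m) = 0.1565 (+); new bracket [0.4375, 0.5]
m = 0.46875, f(m) = 0.0508 (+); new bracket [0.46875, 0.5]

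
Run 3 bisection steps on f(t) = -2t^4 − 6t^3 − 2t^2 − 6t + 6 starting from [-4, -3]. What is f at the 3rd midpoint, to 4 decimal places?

t = -3.5 gives f = -40.375, negative; keep [-3.5, -3]
t = -3.25 gives f = -12.789062, negative; keep [-3.25, -3]
t = -3.125 gives f = -2.410645, negative; keep [-3.125, -3]

-2.4106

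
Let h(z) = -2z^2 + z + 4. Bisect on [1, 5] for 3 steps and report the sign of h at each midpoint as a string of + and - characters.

--+

z = 3 gives h = -11, negative; keep [1, 3]
z = 2 gives h = -2, negative; keep [1, 2]
z = 1.5 gives h = 1, positive; keep [1.5, 2]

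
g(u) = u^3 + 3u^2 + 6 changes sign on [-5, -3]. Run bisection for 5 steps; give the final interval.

u = -4 gives g = -10, negative; keep [-4, -3]
u = -3.5 gives g = -0.125, negative; keep [-3.5, -3]
u = -3.25 gives g = 3.359375, positive; keep [-3.5, -3.25]
u = -3.375 gives g = 1.7285, positive; keep [-3.5, -3.375]
u = -3.4375 gives g = 0.8303, positive; keep [-3.5, -3.4375]

[-3.5, -3.4375]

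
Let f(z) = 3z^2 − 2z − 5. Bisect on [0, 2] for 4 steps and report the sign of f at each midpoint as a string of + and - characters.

--+-

z = 1 gives f = -4, negative; keep [1, 2]
z = 1.5 gives f = -1.25, negative; keep [1.5, 2]
z = 1.75 gives f = 0.6875, positive; keep [1.5, 1.75]
z = 1.625 gives f = -0.3281, negative; keep [1.625, 1.75]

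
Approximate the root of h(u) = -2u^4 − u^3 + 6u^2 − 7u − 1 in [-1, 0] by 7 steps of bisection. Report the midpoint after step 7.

-0.1328125

u = -0.5 gives h = 4, positive; keep [-0.5, 0]
u = -0.25 gives h = 1.132812, positive; keep [-0.25, 0]
u = -0.125 gives h = -0.029785, negative; keep [-0.25, -0.125]
u = -0.1875 gives h = 0.5276, positive; keep [-0.1875, -0.125]
u = -0.15625 gives h = 0.2429, positive; keep [-0.15625, -0.125]
u = -0.140625 gives h = 0.105, positive; keep [-0.140625, -0.125]
u = -0.1328125 gives h = 0.0372, positive; keep [-0.1328125, -0.125]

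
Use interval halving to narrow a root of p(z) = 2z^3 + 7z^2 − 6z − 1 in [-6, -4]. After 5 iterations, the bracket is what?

[-4.25, -4.1875]

p(-5) = -46 < 0, so the root lies in [-5, -4]
p(-4.5) = -14.5 < 0, so the root lies in [-4.5, -4]
p(-4.25) = -2.59375 < 0, so the root lies in [-4.25, -4]
p(-4.125) = 2.4805 > 0, so the root lies in [-4.25, -4.125]
p(-4.1875) = 0.0142 > 0, so the root lies in [-4.25, -4.1875]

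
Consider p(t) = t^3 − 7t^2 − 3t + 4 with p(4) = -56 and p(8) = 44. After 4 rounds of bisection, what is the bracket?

m = 6, p(m) = -50 (−); new bracket [6, 8]
m = 7, p(m) = -17 (−); new bracket [7, 8]
m = 7.5, p(m) = 9.625 (+); new bracket [7, 7.5]
m = 7.25, p(m) = -4.6094 (−); new bracket [7.25, 7.5]

[7.25, 7.5]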